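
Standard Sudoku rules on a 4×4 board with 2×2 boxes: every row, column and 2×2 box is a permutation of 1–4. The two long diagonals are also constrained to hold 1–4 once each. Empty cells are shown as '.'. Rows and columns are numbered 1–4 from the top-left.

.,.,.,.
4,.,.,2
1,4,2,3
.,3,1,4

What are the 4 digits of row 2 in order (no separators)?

4132

row 1, column 1 = 3 (sole candidate).
row 1, column 3 = 4 (sole candidate).
row 1, column 4 = 1 (sole candidate).
row 2, column 2 = 1: row 2 has {2,4}; col 2 has {3,4}; box has {3,4}; main diagonal has {2,3,4} → only 1 remains.
row 2, column 3 = 3: row 2 has {1,2,4}; col 3 has {1,2,4}; box has {1,2,4}; anti-diagonal has {1,4} → only 3 remains.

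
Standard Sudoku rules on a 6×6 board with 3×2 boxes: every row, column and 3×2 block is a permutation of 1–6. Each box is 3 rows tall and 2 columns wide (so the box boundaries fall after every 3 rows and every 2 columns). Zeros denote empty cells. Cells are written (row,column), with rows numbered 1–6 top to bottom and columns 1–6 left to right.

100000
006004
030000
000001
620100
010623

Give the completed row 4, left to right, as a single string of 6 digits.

(2,2) = 5 (sole candidate).
(4,2) = 4: row 4 has {1}; col 2 has {1,2,3,5}; box has {1,2,6} → only 4 remains.
(5,6) = 5 (sole candidate).
(6,1) = 5 (sole candidate).
(6,3) = 4 (sole candidate).
(1,2) = 6 (sole candidate).
(1,6) = 2 (sole candidate).
(2,1) = 2 (sole candidate).
(2,4) = 3 (sole candidate).
(2,5) = 1 (sole candidate).
(3,1) = 4 (sole candidate).
(3,6) = 6 (sole candidate).
(4,1) = 3: row 4 has {1,4}; col 1 has {1,2,4,5,6}; box has {1,2,4,5,6} → only 3 remains.
(4,5) = 6: row 4 has {1,3,4}; col 5 has {1,2}; box has {1,2,3,5} → only 6 remains.
(5,3) = 3 (sole candidate).
(5,5) = 4 (sole candidate).
(1,3) = 5 (sole candidate).
(1,4) = 4 (sole candidate).
(1,5) = 3 (sole candidate).
(3,4) = 2 (sole candidate).
(3,5) = 5 (sole candidate).
(4,3) = 2: row 4 has {1,3,4,6}; col 3 has {3,4,5,6}; box has {1,3,4,6} → only 2 remains.
(4,4) = 5: row 4 has {1,2,3,4,6}; col 4 has {1,2,3,4,6}; box has {1,2,3,4,6} → only 5 remains.

342561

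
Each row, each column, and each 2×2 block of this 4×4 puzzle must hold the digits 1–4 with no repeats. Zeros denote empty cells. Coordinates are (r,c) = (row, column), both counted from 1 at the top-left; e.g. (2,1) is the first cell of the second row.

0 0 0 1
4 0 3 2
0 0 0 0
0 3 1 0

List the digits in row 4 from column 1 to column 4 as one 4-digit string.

(1,2) = 2: row 1 has {1}; col 2 has {3}; box has {4} → only 2 remains.
(1,3) = 4: row 1 has {1,2}; col 3 has {1,3}; box has {1,2,3} → only 4 remains.
(2,2) = 1: row 2 has {2,3,4}; col 2 has {2,3}; box has {2,4} → only 1 remains.
(3,2) = 4: row 3 has {}; col 2 has {1,2,3}; box has {3} → only 4 remains.
(3,3) = 2: row 3 has {4}; col 3 has {1,3,4}; box has {1} → only 2 remains.
(3,4) = 3: row 3 has {2,4}; col 4 has {1,2}; box has {1,2} → only 3 remains.
(4,1) = 2: row 4 has {1,3}; col 1 has {4}; box has {3,4} → only 2 remains.
(4,4) = 4: row 4 has {1,2,3}; col 4 has {1,2,3}; box has {1,2,3} → only 4 remains.

2314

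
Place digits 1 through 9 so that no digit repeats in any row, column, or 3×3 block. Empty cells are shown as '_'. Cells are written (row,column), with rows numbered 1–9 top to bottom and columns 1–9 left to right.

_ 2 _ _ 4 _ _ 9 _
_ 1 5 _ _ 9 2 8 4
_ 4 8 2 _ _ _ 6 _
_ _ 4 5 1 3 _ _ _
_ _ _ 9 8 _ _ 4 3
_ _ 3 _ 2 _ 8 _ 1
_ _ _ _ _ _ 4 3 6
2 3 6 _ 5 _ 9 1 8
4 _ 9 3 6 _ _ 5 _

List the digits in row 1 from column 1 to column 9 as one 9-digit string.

627148395

(1,3) = 7: row 1 has {2,4,9}; col 3 has {3,4,5,6,8,9}; box has {1,2,4,5,8} → only 7 remains.
(1,9) = 5: row 1 has {2,4,7,9}; col 9 has {1,3,4,6,8}; box has {2,4,6,8,9} → only 5 remains.
(3,9) = 7: row 3 has {2,4,6,8}; col 9 has {1,3,4,5,6,8}; box has {2,4,5,6,8,9} → only 7 remains.
(6,8) = 7: row 6 has {1,2,3,8}; col 8 has {1,3,4,5,6,8,9}; box has {1,3,4,8} → only 7 remains.
(7,3) = 1: row 7 has {3,4,6}; col 3 has {3,4,5,6,7,8,9}; box has {2,3,4,6,9} → only 1 remains.
(9,7) = 7: row 9 has {3,4,5,6,9}; col 7 has {2,4,8,9}; box has {1,3,4,5,6,8,9} → only 7 remains.
(9,9) = 2: row 9 has {3,4,5,6,7,9}; col 9 has {1,3,4,5,6,7,8}; box has {1,3,4,5,6,7,8,9} → only 2 remains.
(3,5) = 3: row 3 has {2,4,6,7,8}; col 5 has {1,2,4,5,6,8}; box has {2,4,9} → only 3 remains.
(3,7) = 1: row 3 has {2,3,4,6,7,8}; col 7 has {2,4,7,8,9}; box has {2,4,5,6,7,8,9} → only 1 remains.
(4,7) = 6: row 4 has {1,3,4,5}; col 7 has {1,2,4,7,8,9}; box has {1,3,4,7,8} → only 6 remains.
(4,8) = 2: row 4 has {1,3,4,5,6}; col 8 has {1,3,4,5,6,7,8,9}; box has {1,3,4,6,7,8} → only 2 remains.
(4,9) = 9: row 4 has {1,2,3,4,5,6}; col 9 has {1,2,3,4,5,6,7,8}; box has {1,2,3,4,6,7,8} → only 9 remains.
(5,3) = 2: row 5 has {3,4,8,9}; col 3 has {1,3,4,5,6,7,8,9}; box has {3,4} → only 2 remains.
(5,7) = 5: row 5 has {2,3,4,8,9}; col 7 has {1,2,4,6,7,8,9}; box has {1,2,3,4,6,7,8,9} → only 5 remains.
(9,2) = 8: row 9 has {2,3,4,5,6,7,9}; col 2 has {1,2,3,4}; box has {1,2,3,4,6,9} → only 8 remains.
(9,6) = 1: row 9 has {2,3,4,5,6,7,8,9}; col 6 has {3,9}; box has {3,5,6} → only 1 remains.
(1,7) = 3: row 1 has {2,4,5,7,9}; col 7 has {1,2,4,5,6,7,8,9}; box has {1,2,4,5,6,7,8,9} → only 3 remains.
(2,5) = 7: row 2 has {1,2,4,5,8,9}; col 5 has {1,2,3,4,5,6,8}; box has {2,3,4,9} → only 7 remains.
(3,1) = 9: row 3 has {1,2,3,4,6,7,8}; col 1 has {2,4}; box has {1,2,4,5,7,8} → only 9 remains.
(3,6) = 5: row 3 has {1,2,3,4,6,7,8,9}; col 6 has {1,3,9}; box has {2,3,4,7,9} → only 5 remains.
(4,2) = 7: row 4 has {1,2,3,4,5,6,9}; col 2 has {1,2,3,4,8}; box has {2,3,4} → only 7 remains.
(5,2) = 6: row 5 has {2,3,4,5,8,9}; col 2 has {1,2,3,4,7,8}; box has {2,3,4,7} → only 6 remains.
(5,6) = 7: row 5 has {2,3,4,5,6,8,9}; col 6 has {1,3,5,9}; box has {1,2,3,5,8,9} → only 7 remains.
(6,1) = 5: row 6 has {1,2,3,7,8}; col 1 has {2,4,9}; box has {2,3,4,6,7} → only 5 remains.
(6,2) = 9: row 6 has {1,2,3,5,7,8}; col 2 has {1,2,3,4,6,7,8}; box has {2,3,4,5,6,7} → only 9 remains.
(7,1) = 7: row 7 has {1,3,4,6}; col 1 has {2,4,5,9}; box has {1,2,3,4,6,8,9} → only 7 remains.
(7,2) = 5: row 7 has {1,3,4,6,7}; col 2 has {1,2,3,4,6,7,8,9}; box has {1,2,3,4,6,7,8,9} → only 5 remains.
(7,4) = 8: row 7 has {1,3,4,5,6,7}; col 4 has {2,3,5,9}; box has {1,3,5,6} → only 8 remains.
(7,5) = 9: row 7 has {1,3,4,5,6,7,8}; col 5 has {1,2,3,4,5,6,7,8}; box has {1,3,5,6,8} → only 9 remains.
(7,6) = 2: row 7 has {1,3,4,5,6,7,8,9}; col 6 has {1,3,5,7,9}; box has {1,3,5,6,8,9} → only 2 remains.
(8,6) = 4: row 8 has {1,2,3,5,6,8,9}; col 6 has {1,2,3,5,7,9}; box has {1,2,3,5,6,8,9} → only 4 remains.
(1,1) = 6: row 1 has {2,3,4,5,7,9}; col 1 has {2,4,5,7,9}; box has {1,2,4,5,7,8,9} → only 6 remains.
(1,4) = 1: row 1 has {2,3,4,5,6,7,9}; col 4 has {2,3,5,8,9}; box has {2,3,4,5,7,9} → only 1 remains.
(1,6) = 8: row 1 has {1,2,3,4,5,6,7,9}; col 6 has {1,2,3,4,5,7,9}; box has {1,2,3,4,5,7,9} → only 8 remains.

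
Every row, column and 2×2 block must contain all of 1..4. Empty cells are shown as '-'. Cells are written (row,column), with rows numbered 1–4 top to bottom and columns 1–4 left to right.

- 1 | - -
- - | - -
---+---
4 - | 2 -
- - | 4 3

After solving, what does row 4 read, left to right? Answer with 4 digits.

(1,3) = 3 (sole candidate).
(2,3) = 1 (sole candidate).
(3,2) = 3 (sole candidate).
(3,4) = 1 (sole candidate).
(4,2) = 2: row 4 has {3,4}; col 2 has {1,3}; box has {3,4} → only 2 remains.
(1,1) = 2 (sole candidate).
(1,4) = 4 (sole candidate).
(2,1) = 3 (sole candidate).
(2,2) = 4 (sole candidate).
(2,4) = 2 (sole candidate).
(4,1) = 1: row 4 has {2,3,4}; col 1 has {2,3,4}; box has {2,3,4} → only 1 remains.

1243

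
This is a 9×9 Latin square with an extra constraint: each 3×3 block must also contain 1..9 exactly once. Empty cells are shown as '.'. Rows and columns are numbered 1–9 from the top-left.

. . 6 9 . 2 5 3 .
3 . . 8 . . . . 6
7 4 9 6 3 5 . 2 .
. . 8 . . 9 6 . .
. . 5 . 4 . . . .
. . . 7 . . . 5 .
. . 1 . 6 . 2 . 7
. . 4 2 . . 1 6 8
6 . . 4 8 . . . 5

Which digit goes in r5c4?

1

r2c3 = 2 (sole candidate).
r3c7 = 8 (sole candidate).
r3c9 = 1 (sole candidate).
r6c3 = 3 (sole candidate).
r7c6 = 3 (sole candidate).
r8c6 = 7 (sole candidate).
r9c3 = 7 (sole candidate).
r9c6 = 1 (sole candidate).
r9c8 = 9 (sole candidate).
r1c9 = 4 (sole candidate).
r2c6 = 4 (sole candidate).
r2c8 = 7 (sole candidate).
r7c4 = 5 (sole candidate).
r7c8 = 4 (sole candidate).
r8c5 = 9 (sole candidate).
r9c7 = 3 (sole candidate).
r2c5 = 1 (sole candidate).
r2c7 = 9 (sole candidate).
r4c8 = 1 (sole candidate).
r5c7 = 7 (sole candidate).
r5c8 = 8 (sole candidate).
r6c5 = 2 (sole candidate).
r6c7 = 4 (sole candidate).
r6c9 = 9 (sole candidate).
r8c1 = 5 (sole candidate).
r8c2 = 3 (sole candidate).
r9c2 = 2 (sole candidate).
r1c5 = 7 (sole candidate).
r2c2 = 5 (sole candidate).
r4c2 = 7 (sole candidate).
r4c4 = 3 (sole candidate).
r4c5 = 5 (sole candidate).
r4c9 = 2 (sole candidate).
r5c4 = 1: row 5 has {4,5,7,8}; col 4 has {2,3,4,5,6,7,8,9}; box has {2,3,4,5,7,9} → only 1 remains.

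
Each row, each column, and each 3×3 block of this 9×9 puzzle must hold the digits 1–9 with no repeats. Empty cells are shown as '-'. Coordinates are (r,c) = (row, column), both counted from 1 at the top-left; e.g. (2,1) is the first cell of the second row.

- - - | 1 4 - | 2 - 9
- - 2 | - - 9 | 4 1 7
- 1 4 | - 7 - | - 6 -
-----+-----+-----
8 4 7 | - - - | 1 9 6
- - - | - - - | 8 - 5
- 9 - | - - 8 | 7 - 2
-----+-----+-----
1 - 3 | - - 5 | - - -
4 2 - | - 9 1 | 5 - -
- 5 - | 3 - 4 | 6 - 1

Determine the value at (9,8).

2

(3,7) = 3: row 3 has {1,4,6,7}; col 7 has {1,2,4,5,6,7,8}; box has {1,2,4,6,7,9} → only 3 remains.
(3,9) = 8: row 3 has {1,3,4,6,7}; col 9 has {1,2,5,6,7,9}; box has {1,2,3,4,6,7,9} → only 8 remains.
(7,7) = 9: row 7 has {1,3,5}; col 7 has {1,2,3,4,5,6,7,8}; box has {1,5,6} → only 9 remains.
(7,9) = 4: row 7 has {1,3,5,9}; col 9 has {1,2,5,6,7,8,9}; box has {1,5,6,9} → only 4 remains.
(8,9) = 3: row 8 has {1,2,4,5,9}; col 9 has {1,2,4,5,6,7,8,9}; box has {1,4,5,6,9} → only 3 remains.
(1,8) = 5: row 1 has {1,2,4,9}; col 8 has {1,6,9}; box has {1,2,3,4,6,7,8,9} → only 5 remains.
(3,6) = 2: row 3 has {1,3,4,6,7,8}; col 6 has {1,4,5,8,9}; box has {1,4,7,9} → only 2 remains.
(4,6) = 3: row 4 has {1,4,6,7,8,9}; col 6 has {1,2,4,5,8,9}; box has {8} → only 3 remains.
(1,6) = 6: row 1 has {1,2,4,5,9}; col 6 has {1,2,3,4,5,8,9}; box has {1,2,4,7,9} → only 6 remains.
(3,4) = 5: row 3 has {1,2,3,4,6,7,8}; col 4 has {1,3}; box has {1,2,4,6,7,9} → only 5 remains.
(4,4) = 2: row 4 has {1,3,4,6,7,8,9}; col 4 has {1,3,5}; box has {3,8} → only 2 remains.
(4,5) = 5: row 4 has {1,2,3,4,6,7,8,9}; col 5 has {4,7,9}; box has {2,3,8} → only 5 remains.
(5,6) = 7: row 5 has {5,8}; col 6 has {1,2,3,4,5,6,8,9}; box has {2,3,5,8} → only 7 remains.
(1,3) = 8: row 1 has {1,2,4,5,6,9}; col 3 has {2,3,4,7}; box has {1,2,4} → only 8 remains.
(2,4) = 8: row 2 has {1,2,4,7,9}; col 4 has {1,2,3,5}; box has {1,2,4,5,6,7,9} → only 8 remains.
(2,5) = 3: row 2 has {1,2,4,7,8,9}; col 5 has {4,5,7,9}; box has {1,2,4,5,6,7,8,9} → only 3 remains.
(3,1) = 9: row 3 has {1,2,3,4,5,6,7,8}; col 1 has {1,4,8}; box has {1,2,4,8} → only 9 remains.
(8,3) = 6: row 8 has {1,2,3,4,5,9}; col 3 has {2,3,4,7,8}; box has {1,2,3,4,5} → only 6 remains.
(8,4) = 7: row 8 has {1,2,3,4,5,6,9}; col 4 has {1,2,3,5,8}; box has {1,3,4,5,9} → only 7 remains.
(8,8) = 8: row 8 has {1,2,3,4,5,6,7,9}; col 8 has {1,5,6,9}; box has {1,3,4,5,6,9} → only 8 remains.
(9,1) = 7: row 9 has {1,3,4,5,6}; col 1 has {1,4,8,9}; box has {1,2,3,4,5,6} → only 7 remains.
(9,3) = 9: row 9 has {1,3,4,5,6,7}; col 3 has {2,3,4,6,7,8}; box has {1,2,3,4,5,6,7} → only 9 remains.
(9,8) = 2: row 9 has {1,3,4,5,6,7,9}; col 8 has {1,5,6,8,9}; box has {1,3,4,5,6,8,9} → only 2 remains.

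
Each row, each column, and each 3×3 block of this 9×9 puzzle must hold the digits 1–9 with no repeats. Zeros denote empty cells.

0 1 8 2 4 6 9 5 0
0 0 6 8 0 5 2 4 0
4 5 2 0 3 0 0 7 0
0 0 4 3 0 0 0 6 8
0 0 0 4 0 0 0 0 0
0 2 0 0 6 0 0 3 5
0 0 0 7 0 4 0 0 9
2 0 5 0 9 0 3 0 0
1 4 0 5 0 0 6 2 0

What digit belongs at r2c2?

3

r1c9 = 3: row 1 has {1,2,4,5,6,8,9}; col 9 has {5,8,9}; box has {2,4,5,7,9} → only 3 remains.
r2c9 = 1: row 2 has {2,4,5,6,8}; col 9 has {3,5,8,9}; box has {2,3,4,5,7,9} → only 1 remains.
r3c7 = 8: row 3 has {2,3,4,5,7}; col 7 has {2,3,6,9}; box has {1,2,3,4,5,7,9} → only 8 remains.
r3c9 = 6: row 3 has {2,3,4,5,7,8}; col 9 has {1,3,5,8,9}; box has {1,2,3,4,5,7,8,9} → only 6 remains.
r7c3 = 3: row 7 has {4,7,9}; col 3 has {2,4,5,6,8}; box has {1,2,4,5} → only 3 remains.
r9c5 = 8: row 9 has {1,2,4,5,6}; col 5 has {3,4,6,9}; box has {4,5,7,9} → only 8 remains.
r9c6 = 3: row 9 has {1,2,4,5,6,8}; col 6 has {4,5,6}; box has {4,5,7,8,9} → only 3 remains.
r9c9 = 7: row 9 has {1,2,3,4,5,6,8}; col 9 has {1,3,5,6,8,9}; box has {2,3,6,9} → only 7 remains.
r1c1 = 7: row 1 has {1,2,3,4,5,6,8,9}; col 1 has {1,2,4}; box has {1,2,4,5,6,8} → only 7 remains.
r2c5 = 7: row 2 has {1,2,4,5,6,8}; col 5 has {3,4,6,8,9}; box has {2,3,4,5,6,8} → only 7 remains.
r5c9 = 2: row 5 has {4}; col 9 has {1,3,5,6,7,8,9}; box has {3,5,6,8} → only 2 remains.
r8c6 = 1: row 8 has {2,3,5,9}; col 6 has {3,4,5,6}; box has {3,4,5,7,8,9} → only 1 remains.
r8c8 = 8: row 8 has {1,2,3,5,9}; col 8 has {2,3,4,5,6,7}; box has {2,3,6,7,9} → only 8 remains.
r8c9 = 4: row 8 has {1,2,3,5,8,9}; col 9 has {1,2,3,5,6,7,8,9}; box has {2,3,6,7,8,9} → only 4 remains.
r9c3 = 9: row 9 has {1,2,3,4,5,6,7,8}; col 3 has {2,3,4,5,6,8}; box has {1,2,3,4,5} → only 9 remains.
r3c6 = 9: row 3 has {2,3,4,5,6,7,8}; col 6 has {1,3,4,5,6}; box has {2,3,4,5,6,7,8} → only 9 remains.
r7c5 = 2: row 7 has {3,4,7,9}; col 5 has {3,4,6,7,8,9}; box has {1,3,4,5,7,8,9} → only 2 remains.
r7c8 = 1: row 7 has {2,3,4,7,9}; col 8 has {2,3,4,5,6,7,8}; box has {2,3,4,6,7,8,9} → only 1 remains.
r8c4 = 6: row 8 has {1,2,3,4,5,8,9}; col 4 has {2,3,4,5,7,8}; box has {1,2,3,4,5,7,8,9} → only 6 remains.
r3c4 = 1: row 3 has {2,3,4,5,6,7,8,9}; col 4 has {2,3,4,5,6,7,8}; box has {2,3,4,5,6,7,8,9} → only 1 remains.
r5c8 = 9: row 5 has {2,4}; col 8 has {1,2,3,4,5,6,7,8}; box has {2,3,5,6,8} → only 9 remains.
r6c4 = 9: row 6 has {2,3,5,6}; col 4 has {1,2,3,4,5,6,7,8}; box has {3,4,6} → only 9 remains.
r7c7 = 5: row 7 has {1,2,3,4,7,9}; col 7 has {2,3,6,8,9}; box has {1,2,3,4,6,7,8,9} → only 5 remains.
r8c2 = 7: row 8 has {1,2,3,4,5,6,8,9}; col 2 has {1,2,4,5}; box has {1,2,3,4,5,9} → only 7 remains.
r4c2 = 9: row 4 has {3,4,6,8}; col 2 has {1,2,4,5,7}; box has {2,4} → only 9 remains.
r6c1 = 8: row 6 has {2,3,5,6,9}; col 1 has {1,2,4,7}; box has {2,4,9} → only 8 remains.
r6c6 = 7: row 6 has {2,3,5,6,8,9}; col 6 has {1,3,4,5,6,9}; box has {3,4,6,9} → only 7 remains.
r7c1 = 6: row 7 has {1,2,3,4,5,7,9}; col 1 has {1,2,4,7,8}; box has {1,2,3,4,5,7,9} → only 6 remains.
r7c2 = 8: row 7 has {1,2,3,4,5,6,7,9}; col 2 has {1,2,4,5,7,9}; box has {1,2,3,4,5,6,7,9} → only 8 remains.
r2c2 = 3: row 2 has {1,2,4,5,6,7,8}; col 2 has {1,2,4,5,7,8,9}; box has {1,2,4,5,6,7,8} → only 3 remains.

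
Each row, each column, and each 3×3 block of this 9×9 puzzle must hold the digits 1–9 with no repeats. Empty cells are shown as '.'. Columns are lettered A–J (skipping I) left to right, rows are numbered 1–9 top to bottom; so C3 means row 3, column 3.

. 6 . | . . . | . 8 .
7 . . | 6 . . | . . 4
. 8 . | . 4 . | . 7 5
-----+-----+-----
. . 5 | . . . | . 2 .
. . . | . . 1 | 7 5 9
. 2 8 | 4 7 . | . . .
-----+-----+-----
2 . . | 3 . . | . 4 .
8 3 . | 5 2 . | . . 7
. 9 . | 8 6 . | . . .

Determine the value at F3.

D4 = 9 (sole candidate).
B5 = 4 (sole candidate).
D5 = 2 (sole candidate).
D3 = 1 (sole candidate).
D1 = 7 (sole candidate).
G3 = 6 (hidden single in row 3).
G4 = 4 (hidden single in row 4).
B4 = 7 (hidden single in row 4).
E5 = 8 (hidden single in row 5).
E4 = 3 (sole candidate).
F4 = 6 (sole candidate).
F6 = 5 (sole candidate).
A4 = 1 (sole candidate).
J4 = 8 (sole candidate).
F2 = 8 (hidden single in row 2).
A6 = 9 (hidden single in row 6).
A3 = 3 (sole candidate).
A5 = 6 (sole candidate).
C5 = 3 (sole candidate).
G7 = 8 (hidden single in row 7).
B7 = 5 (hidden single in row 7).
B2 = 1 (sole candidate).
A9 = 4 (sole candidate).
F9 = 7 (sole candidate).
A1 = 5 (sole candidate).
E1 = 9 (sole candidate).
E2 = 5 (sole candidate).
F3 = 2: row 3 has {1,3,4,5,6,7,8}; col 6 has {1,5,6,7,8}; box has {1,4,5,6,7,8,9} → only 2 remains.

2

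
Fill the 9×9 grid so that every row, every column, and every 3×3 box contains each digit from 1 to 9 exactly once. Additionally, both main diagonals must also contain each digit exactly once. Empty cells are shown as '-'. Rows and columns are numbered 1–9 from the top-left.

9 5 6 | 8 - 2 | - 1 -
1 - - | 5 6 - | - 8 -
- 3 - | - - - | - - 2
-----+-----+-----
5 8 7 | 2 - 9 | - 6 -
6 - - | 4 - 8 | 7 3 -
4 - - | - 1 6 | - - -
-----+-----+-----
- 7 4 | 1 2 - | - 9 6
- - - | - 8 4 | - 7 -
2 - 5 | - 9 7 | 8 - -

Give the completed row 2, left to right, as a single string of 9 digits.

row 2, column 2 = 4: row 2 has {1,5,6,8}; col 2 has {3,5,7,8}; box has {1,3,5,6,9}; main diagonal has {2,6,7,9} → only 4 remains.
row 2, column 3 = 2: row 2 has {1,4,5,6,8}; col 3 has {4,5,6,7}; box has {1,3,4,5,6,9} → only 2 remains.
row 2, column 6 = 3: row 2 has {1,2,4,5,6,8}; col 6 has {2,4,6,7,8,9}; box has {2,5,6,8} → only 3 remains.
row 2, column 7 = 9: row 2 has {1,2,3,4,5,6,8}; col 7 has {7,8}; box has {1,2,8} → only 9 remains.
row 2, column 9 = 7: row 2 has {1,2,3,4,5,6,8,9}; col 9 has {2,6}; box has {1,2,8,9} → only 7 remains.

142563987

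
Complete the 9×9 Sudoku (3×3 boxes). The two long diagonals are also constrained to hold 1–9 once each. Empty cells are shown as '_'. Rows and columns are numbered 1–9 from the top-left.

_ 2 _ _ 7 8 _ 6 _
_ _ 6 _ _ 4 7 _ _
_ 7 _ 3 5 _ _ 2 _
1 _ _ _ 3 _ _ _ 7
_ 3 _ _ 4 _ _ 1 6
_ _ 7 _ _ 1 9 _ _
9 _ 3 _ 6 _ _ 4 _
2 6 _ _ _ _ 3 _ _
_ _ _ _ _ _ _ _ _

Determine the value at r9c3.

5

r1c1 = 3 (hidden single in row 1).
r2c9 = 3 (hidden single in row 2).
r3c6 = 6 (hidden single in row 3).
r4c4 = 6 (hidden single in row 4).
r6c8 = 3 (hidden single in row 6).
r6c1 = 6 (hidden single in row 6).
r9c6 = 3 (hidden single in row 9).
r9c7 = 6 (hidden single in row 9).
r3c1 = 4 (hidden single in column 1).
r9c1 = 7 (hidden single in column 1).
r1c7 = 4 (hidden single in row 1).
r3c7 = 1 (hidden single in column 7).
r8c8 = 7 (hidden single in column 8).
r6c9 = 4 (hidden single in column 9).
r1c3 = 1 (hidden single in box 1).
r1c4 = 9 (sole candidate).
r1c9 = 5 (sole candidate).
r6c2 = 5 (hidden single in row 6).
r5c1 = 8 (sole candidate).
r2c1 = 5 (sole candidate).
r7c7 = 5 (hidden single in main diagonal).
r5c7 = 2 (sole candidate).
r4c7 = 8 (sole candidate).
r4c8 = 5 (sole candidate).
r5c3 = 9 (sole candidate).
r3c3 = 8 (sole candidate).
r3c9 = 9 (sole candidate).
r4c2 = 4 (sole candidate).
r4c3 = 2 (sole candidate).
r4c6 = 9 (sole candidate).
r8c6 = 5 (sole candidate).
r9c9 = 2 (sole candidate).
r2c2 = 9 (sole candidate).
r2c8 = 8 (sole candidate).
r5c6 = 7 (sole candidate).
r6c4 = 2 (sole candidate).
r6c5 = 8 (sole candidate).
r7c6 = 2 (sole candidate).
r8c3 = 4 (sole candidate).
r9c3 = 5: row 9 has {2,3,6,7}; col 3 has {1,2,3,4,6,7,8,9}; box has {2,3,4,6,7,9} → only 5 remains.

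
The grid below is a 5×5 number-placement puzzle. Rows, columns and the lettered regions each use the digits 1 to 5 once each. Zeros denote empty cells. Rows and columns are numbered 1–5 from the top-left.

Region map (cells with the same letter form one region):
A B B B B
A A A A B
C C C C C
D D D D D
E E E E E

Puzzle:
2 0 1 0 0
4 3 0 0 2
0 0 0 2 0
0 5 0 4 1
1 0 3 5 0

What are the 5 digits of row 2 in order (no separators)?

R1C2 = 4 (sole candidate).
R1C4 = 3 (sole candidate).
R1C5 = 5 (sole candidate).
R2C3 = 5: row 2 has {2,3,4}; col 3 has {1,3}; region has {2,3,4} → only 5 remains.
R2C4 = 1: row 2 has {2,3,4,5}; col 4 has {2,3,4,5}; region has {2,3,4,5} → only 1 remains.

43512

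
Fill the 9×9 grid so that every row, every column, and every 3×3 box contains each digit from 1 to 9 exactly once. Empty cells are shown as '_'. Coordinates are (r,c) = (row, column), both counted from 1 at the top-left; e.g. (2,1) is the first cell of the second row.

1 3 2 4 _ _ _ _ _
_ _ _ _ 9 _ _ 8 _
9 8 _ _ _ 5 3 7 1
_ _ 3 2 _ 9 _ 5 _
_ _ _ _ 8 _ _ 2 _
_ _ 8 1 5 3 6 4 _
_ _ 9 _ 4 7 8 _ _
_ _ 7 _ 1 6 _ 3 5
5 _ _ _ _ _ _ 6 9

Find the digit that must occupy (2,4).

(1,6) = 8 (sole candidate).
(1,8) = 9 (sole candidate).
(1,9) = 6 (sole candidate).
(3,4) = 6 (sole candidate).
(3,5) = 2 (sole candidate).
(5,4) = 7 (sole candidate).
(5,6) = 4 (sole candidate).
(5,9) = 3 (sole candidate).
(6,9) = 7 (sole candidate).
(7,8) = 1 (sole candidate).
(7,9) = 2 (sole candidate).
(8,7) = 4 (sole candidate).
(9,5) = 3 (sole candidate).
(9,6) = 2 (sole candidate).
(9,7) = 7 (sole candidate).
(1,5) = 7 (sole candidate).
(1,7) = 5 (sole candidate).
(2,4) = 3: row 2 has {8,9}; col 4 has {1,2,4,6,7}; box has {2,4,5,6,7,8,9} → only 3 remains.

3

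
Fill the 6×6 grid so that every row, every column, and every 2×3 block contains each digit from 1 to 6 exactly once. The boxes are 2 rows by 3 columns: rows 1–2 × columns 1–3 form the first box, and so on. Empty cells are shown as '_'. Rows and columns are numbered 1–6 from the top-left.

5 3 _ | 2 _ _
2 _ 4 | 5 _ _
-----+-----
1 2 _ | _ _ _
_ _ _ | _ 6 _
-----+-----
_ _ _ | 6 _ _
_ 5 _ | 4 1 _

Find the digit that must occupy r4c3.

5

r1c5 = 4: row 1 has {2,3,5}; col 5 has {1,6}; box has {2,5} → only 4 remains.
r2c5 = 3: row 2 has {2,4,5}; col 5 has {1,4,6}; box has {2,4,5} → only 3 remains.
r3c4 = 3: row 3 has {1,2}; col 4 has {2,4,5,6}; box has {6} → only 3 remains.
r3c5 = 5: row 3 has {1,2,3}; col 5 has {1,3,4,6}; box has {3,6} → only 5 remains.
r3c6 = 4: row 3 has {1,2,3,5}; col 6 has {}; box has {3,5,6} → only 4 remains.
r4c2 = 4: row 4 has {6}; col 2 has {2,3,5}; box has {1,2} → only 4 remains.
r4c4 = 1: row 4 has {4,6}; col 4 has {2,3,4,5,6}; box has {3,4,5,6} → only 1 remains.
r4c6 = 2: row 4 has {1,4,6}; col 6 has {4}; box has {1,3,4,5,6} → only 2 remains.
r5c2 = 1: row 5 has {6}; col 2 has {2,3,4,5}; box has {5} → only 1 remains.
r5c5 = 2: row 5 has {1,6}; col 5 has {1,3,4,5,6}; box has {1,4,6} → only 2 remains.
r6c6 = 3: row 6 has {1,4,5}; col 6 has {2,4}; box has {1,2,4,6} → only 3 remains.
r2c2 = 6: row 2 has {2,3,4,5}; col 2 has {1,2,3,4,5}; box has {2,3,4,5} → only 6 remains.
r2c6 = 1: row 2 has {2,3,4,5,6}; col 6 has {2,3,4}; box has {2,3,4,5} → only 1 remains.
r3c3 = 6: row 3 has {1,2,3,4,5}; col 3 has {4}; box has {1,2,4} → only 6 remains.
r4c1 = 3: row 4 has {1,2,4,6}; col 1 has {1,2,5}; box has {1,2,4,6} → only 3 remains.
r4c3 = 5: row 4 has {1,2,3,4,6}; col 3 has {4,6}; box has {1,2,3,4,6} → only 5 remains.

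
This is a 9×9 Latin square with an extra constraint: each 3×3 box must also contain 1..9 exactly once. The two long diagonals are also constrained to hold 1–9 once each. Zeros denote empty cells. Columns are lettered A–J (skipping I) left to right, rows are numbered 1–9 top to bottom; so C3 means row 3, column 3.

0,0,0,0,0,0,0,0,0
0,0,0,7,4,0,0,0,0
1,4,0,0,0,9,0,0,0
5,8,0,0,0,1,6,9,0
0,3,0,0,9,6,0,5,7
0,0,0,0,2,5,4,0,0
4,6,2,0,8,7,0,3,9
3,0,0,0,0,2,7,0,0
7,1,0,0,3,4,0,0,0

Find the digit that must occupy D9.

6

B2 = 2: row 2 has {4,7}; col 2 has {1,3,4,6,8}; box has {1,4}; main diagonal has {5,9} → only 2 remains.
E4 = 7: row 4 has {1,5,6,8,9}; col 5 has {2,3,4,8,9}; box has {1,2,5,6,9} → only 7 remains.
A5 = 2: row 5 has {3,5,6,7,9}; col 1 has {1,3,4,5,7}; box has {3,5,8} → only 2 remains.
G7 = 1: row 7 has {2,3,4,6,7,8,9}; col 7 has {4,6,7}; box has {3,7,9}; main diagonal has {2,5,9} → only 1 remains.
B8 = 5: row 8 has {2,3,7}; col 2 has {1,2,3,4,6,8}; box has {1,2,3,4,6,7}; anti-diagonal has {1,2,7,9} → only 5 remains.
C4 = 4: row 4 has {1,5,6,7,8,9}; col 3 has {2}; box has {2,3,5,8} → only 4 remains.
D4 = 3: row 4 has {1,4,5,6,7,8,9}; col 4 has {7}; box has {1,2,5,6,7,9}; main diagonal has {1,2,5,9} → only 3 remains.
J4 = 2: row 4 has {1,3,4,5,6,7,8,9}; col 9 has {7,9}; box has {4,5,6,7,9} → only 2 remains.
C5 = 1: row 5 has {2,3,5,6,7,9}; col 3 has {2,4}; box has {2,3,4,5,8} → only 1 remains.
G5 = 8: row 5 has {1,2,3,5,6,7,9}; col 7 has {1,4,6,7}; box has {2,4,5,6,7,9} → only 8 remains.
D6 = 8: row 6 has {2,4,5}; col 4 has {3,7}; box has {1,2,3,5,6,7,9}; anti-diagonal has {1,2,5,7,9} → only 8 remains.
H6 = 1: row 6 has {2,4,5,8}; col 8 has {3,5,9}; box has {2,4,5,6,7,8,9} → only 1 remains.
J6 = 3: row 6 has {1,2,4,5,8}; col 9 has {2,7,9}; box has {1,2,4,5,6,7,8,9} → only 3 remains.
D7 = 5: row 7 has {1,2,3,4,6,7,8,9}; col 4 has {3,7,8}; box has {2,3,4,7,8} → only 5 remains.
H2 = 6: row 2 has {2,4,7}; col 8 has {1,3,5,9}; box has {}; anti-diagonal has {1,2,5,7,8,9} → only 6 remains.
G3 = 3: row 3 has {1,4,9}; col 7 has {1,4,6,7,8}; box has {6}; anti-diagonal has {1,2,5,6,7,8,9} → only 3 remains.
D5 = 4: row 5 has {1,2,3,5,6,7,8,9}; col 4 has {3,5,7,8}; box has {1,2,3,5,6,7,8,9} → only 4 remains.
J1 = 4: row 1 has {}; col 9 has {2,3,7,9}; box has {3,6}; anti-diagonal has {1,2,3,5,6,7,8,9} → only 4 remains.
J2 = 1: in row 2, 1 can only go here (every other open cell in that row sees a 1).
H8 = 4: in row 8, 4 can only go here (every other open cell in that row sees a 4).
G9 = 5: in row 9, 5 can only go here (every other open cell in that row sees a 5).
G2 = 9: row 2 has {1,2,4,6,7}; col 7 has {1,3,4,5,6,7,8}; box has {1,3,4,6} → only 9 remains.
G1 = 2: row 1 has {4}; col 7 has {1,3,4,5,6,7,8,9}; box has {1,3,4,6,9} → only 2 remains.
A2 = 8: row 2 has {1,2,4,6,7,9}; col 1 has {1,2,3,4,5,7}; box has {1,2,4} → only 8 remains.
F2 = 3: row 2 has {1,2,4,6,7,8,9}; col 6 has {1,2,4,5,6,7,9}; box has {4,7,9} → only 3 remains.
A1 = 6: row 1 has {2,4}; col 1 has {1,2,3,4,5,7,8}; box has {1,2,4,8}; main diagonal has {1,2,3,4,5,9} → only 6 remains.
D1 = 1: row 1 has {2,4,6}; col 4 has {3,4,5,7,8}; box has {3,4,7,9} → only 1 remains.
E1 = 5: row 1 has {1,2,4,6}; col 5 has {2,3,4,7,8,9}; box has {1,3,4,7,9} → only 5 remains.
F1 = 8: row 1 has {1,2,4,5,6}; col 6 has {1,2,3,4,5,6,7,9}; box has {1,3,4,5,7,9} → only 8 remains.
H1 = 7: row 1 has {1,2,4,5,6,8}; col 8 has {1,3,4,5,6,9}; box has {1,2,3,4,6,9} → only 7 remains.
C2 = 5: row 2 has {1,2,3,4,6,7,8,9}; col 3 has {1,2,4}; box has {1,2,4,6,8} → only 5 remains.
C3 = 7: row 3 has {1,3,4,9}; col 3 has {1,2,4,5}; box has {1,2,4,5,6,8}; main diagonal has {1,2,3,4,5,6,9} → only 7 remains.
E3 = 6: row 3 has {1,3,4,7,9}; col 5 has {2,3,4,5,7,8,9}; box has {1,3,4,5,7,8,9} → only 6 remains.
H3 = 8: row 3 has {1,3,4,6,7,9}; col 8 has {1,3,4,5,6,7,9}; box has {1,2,3,4,6,7,9} → only 8 remains.
J3 = 5: row 3 has {1,3,4,6,7,8,9}; col 9 has {1,2,3,4,7,9}; box has {1,2,3,4,6,7,8,9} → only 5 remains.
A6 = 9: row 6 has {1,2,3,4,5,8}; col 1 has {1,2,3,4,5,6,7,8}; box has {1,2,3,4,5,8} → only 9 remains.
B6 = 7: row 6 has {1,2,3,4,5,8,9}; col 2 has {1,2,3,4,5,6,8}; box has {1,2,3,4,5,8,9} → only 7 remains.
C6 = 6: row 6 has {1,2,3,4,5,7,8,9}; col 3 has {1,2,4,5,7}; box has {1,2,3,4,5,7,8,9} → only 6 remains.
E8 = 1: row 8 has {2,3,4,5,7}; col 5 has {2,3,4,5,6,7,8,9}; box has {2,3,4,5,7,8} → only 1 remains.
H9 = 2: row 9 has {1,3,4,5,7}; col 8 has {1,3,4,5,6,7,8,9}; box has {1,3,4,5,7,9} → only 2 remains.
J9 = 8: row 9 has {1,2,3,4,5,7}; col 9 has {1,2,3,4,5,7,9}; box has {1,2,3,4,5,7,9}; main diagonal has {1,2,3,4,5,6,7,9} → only 8 remains.
B1 = 9: row 1 has {1,2,4,5,6,7,8}; col 2 has {1,2,3,4,5,6,7,8}; box has {1,2,4,5,6,7,8} → only 9 remains.
C1 = 3: row 1 has {1,2,4,5,6,7,8,9}; col 3 has {1,2,4,5,6,7}; box has {1,2,4,5,6,7,8,9} → only 3 remains.
D3 = 2: row 3 has {1,3,4,5,6,7,8,9}; col 4 has {1,3,4,5,7,8}; box has {1,3,4,5,6,7,8,9} → only 2 remains.
J8 = 6: row 8 has {1,2,3,4,5,7}; col 9 has {1,2,3,4,5,7,8,9}; box has {1,2,3,4,5,7,8,9} → only 6 remains.
C9 = 9: row 9 has {1,2,3,4,5,7,8}; col 3 has {1,2,3,4,5,6,7}; box has {1,2,3,4,5,6,7} → only 9 remains.
D9 = 6: row 9 has {1,2,3,4,5,7,8,9}; col 4 has {1,2,3,4,5,7,8}; box has {1,2,3,4,5,7,8} → only 6 remains.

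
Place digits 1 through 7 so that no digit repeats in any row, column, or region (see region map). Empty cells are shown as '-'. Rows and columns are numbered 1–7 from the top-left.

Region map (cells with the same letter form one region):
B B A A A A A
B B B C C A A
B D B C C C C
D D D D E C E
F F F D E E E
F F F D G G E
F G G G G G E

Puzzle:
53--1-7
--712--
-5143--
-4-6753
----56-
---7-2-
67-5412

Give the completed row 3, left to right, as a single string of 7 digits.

row 1, column 4 = 2 (sole candidate).
row 1, column 6 = 4 (sole candidate).
row 2, column 1 = 4 (sole candidate).
row 2, column 2 = 6 (sole candidate).
row 2, column 6 = 3 (sole candidate).
row 2, column 7 = 5 (sole candidate).
row 3, column 1 = 2: row 3 has {1,3,4,5}; col 1 has {4,5,6}; region has {1,3,4,5,6,7} → only 2 remains.
row 3, column 6 = 7: row 3 has {1,2,3,4,5}; col 6 has {1,2,3,4,5,6}; region has {1,2,3,4,5} → only 7 remains.
row 3, column 7 = 6: row 3 has {1,2,3,4,5,7}; col 7 has {2,3,5,7}; region has {1,2,3,4,5,7} → only 6 remains.

2514376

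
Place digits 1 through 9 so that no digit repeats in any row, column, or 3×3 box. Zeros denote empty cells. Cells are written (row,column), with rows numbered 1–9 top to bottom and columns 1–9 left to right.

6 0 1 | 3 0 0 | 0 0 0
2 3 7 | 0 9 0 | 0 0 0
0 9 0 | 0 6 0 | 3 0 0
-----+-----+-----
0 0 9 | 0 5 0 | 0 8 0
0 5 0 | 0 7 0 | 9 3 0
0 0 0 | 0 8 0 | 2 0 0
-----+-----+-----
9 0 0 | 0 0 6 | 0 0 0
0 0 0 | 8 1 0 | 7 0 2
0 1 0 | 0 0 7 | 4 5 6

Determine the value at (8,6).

5

(7,8) = 1 (sole candidate).
(8,8) = 9 (sole candidate).
(7,7) = 8 (sole candidate).
(7,9) = 3 (sole candidate).
(1,7) = 5 (sole candidate).
(1,9) = 9 (hidden single in row 1).
(1,8) = 7 (hidden single in row 1).
(3,4) = 7 (hidden single in row 3).
(6,9) = 5 (hidden single in row 6).
(7,2) = 7 (hidden single in row 7).
(6,1) = 7 (hidden single in row 6).
(4,9) = 7 (hidden single in row 4).
(9,4) = 9 (hidden single in row 9).
(6,6) = 9 (hidden single in row 6).
(6,4) = 1 (hidden single in row 6).
(6,3) = 3 (hidden single in row 6).
(4,6) = 3 (hidden single in row 4).
(8,1) = 3 (hidden single in row 8).
(9,1) = 8 (sole candidate).
(9,3) = 2 (sole candidate).
(9,5) = 3 (sole candidate).
(5,3) = 8 (hidden single in row 5).
(5,4) = 6 (hidden single in row 5).
(5,6) = 2 (hidden single in row 5).
(4,4) = 4 (sole candidate).
(2,4) = 5 (sole candidate).
(4,1) = 1 (sole candidate).
(4,7) = 6 (sole candidate).
(5,1) = 4 (sole candidate).
(5,9) = 1 (sole candidate).
(6,2) = 6 (sole candidate).
(6,8) = 4 (sole candidate).
(7,4) = 2 (sole candidate).
(7,5) = 4 (sole candidate).
(8,2) = 4 (sole candidate).
(8,6) = 5: row 8 has {1,2,3,4,7,8,9}; col 6 has {2,3,6,7,9}; box has {1,2,3,4,6,7,8,9} → only 5 remains.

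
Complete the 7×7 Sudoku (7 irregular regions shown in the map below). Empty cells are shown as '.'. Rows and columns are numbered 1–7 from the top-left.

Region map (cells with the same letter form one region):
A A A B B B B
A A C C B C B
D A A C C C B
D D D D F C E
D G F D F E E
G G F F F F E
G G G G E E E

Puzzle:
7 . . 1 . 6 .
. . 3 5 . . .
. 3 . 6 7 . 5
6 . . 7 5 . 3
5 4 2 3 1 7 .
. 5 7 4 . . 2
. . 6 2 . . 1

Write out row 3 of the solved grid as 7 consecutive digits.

r1c2 = 2: row 1 has {1,6,7}; col 2 has {3,4,5}; region has {3,7} → only 2 remains.
r1c7 = 4: row 1 has {1,2,6,7}; col 7 has {1,2,3,5}; region has {1,5,6} → only 4 remains.
r2c5 = 2: row 2 has {3,5}; col 5 has {1,5,7}; region has {1,4,5,6} → only 2 remains.
r2c7 = 7: row 2 has {2,3,5}; col 7 has {1,2,3,4,5}; region has {1,2,4,5,6} → only 7 remains.
r4c2 = 1: row 4 has {3,5,6,7}; col 2 has {2,3,4,5}; region has {3,5,6,7} → only 1 remains.
r4c3 = 4: row 4 has {1,3,5,6,7}; col 3 has {2,3,6,7}; region has {1,3,5,6,7} → only 4 remains.
r4c6 = 2: row 4 has {1,3,4,5,6,7}; col 6 has {6,7}; region has {3,5,6,7} → only 2 remains.
r5c7 = 6: row 5 has {1,2,3,4,5,7}; col 7 has {1,2,3,4,5,7}; region has {1,2,3,7} → only 6 remains.
r6c6 = 3: row 6 has {2,4,5,7}; col 6 has {2,6,7}; region has {1,2,4,5,7} → only 3 remains.
r7c1 = 3: row 7 has {1,2,6}; col 1 has {5,6,7}; region has {2,4,5,6} → only 3 remains.
r7c2 = 7: row 7 has {1,2,3,6}; col 2 has {1,2,3,4,5}; region has {2,3,4,5,6} → only 7 remains.
r7c5 = 4: row 7 has {1,2,3,6,7}; col 5 has {1,2,5,7}; region has {1,2,3,6,7} → only 4 remains.
r7c6 = 5: row 7 has {1,2,3,4,6,7}; col 6 has {2,3,6,7}; region has {1,2,3,4,6,7} → only 5 remains.
r1c3 = 5: row 1 has {1,2,4,6,7}; col 3 has {2,3,4,6,7}; region has {2,3,7} → only 5 remains.
r1c5 = 3: row 1 has {1,2,4,5,6,7}; col 5 has {1,2,4,5,7}; region has {1,2,4,5,6,7} → only 3 remains.
r2c2 = 6: row 2 has {2,3,5,7}; col 2 has {1,2,3,4,5,7}; region has {2,3,5,7} → only 6 remains.
r3c1 = 2: row 3 has {3,5,6,7}; col 1 has {3,5,6,7}; region has {1,3,4,5,6,7} → only 2 remains.
r3c3 = 1: row 3 has {2,3,5,6,7}; col 3 has {2,3,4,5,6,7}; region has {2,3,5,6,7} → only 1 remains.
r3c6 = 4: row 3 has {1,2,3,5,6,7}; col 6 has {2,3,5,6,7}; region has {2,3,5,6,7} → only 4 remains.

2316745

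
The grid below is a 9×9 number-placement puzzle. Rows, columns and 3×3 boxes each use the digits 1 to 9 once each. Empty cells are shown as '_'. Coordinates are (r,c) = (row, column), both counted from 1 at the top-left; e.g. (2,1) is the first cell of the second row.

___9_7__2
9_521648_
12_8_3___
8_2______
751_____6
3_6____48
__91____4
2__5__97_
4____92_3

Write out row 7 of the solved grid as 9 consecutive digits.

(1,1) = 6: row 1 has {2,7,9}; col 1 has {1,2,3,4,7,8,9}; box has {1,2,5,9} → only 6 remains.
(2,9) = 7: row 2 has {1,2,4,5,6,8,9}; col 9 has {2,3,4,6,8}; box has {2,4,8} → only 7 remains.
(5,7) = 3: row 5 has {1,5,6,7}; col 7 has {2,4,9}; box has {4,6,8} → only 3 remains.
(6,2) = 9: row 6 has {3,4,6,8}; col 2 has {2,5}; box has {1,2,3,5,6,7,8} → only 9 remains.
(6,4) = 7: row 6 has {3,4,6,8,9}; col 4 has {1,2,5,8,9}; box has {} → only 7 remains.
(7,1) = 5: row 7 has {1,4,9}; col 1 has {1,2,3,4,6,7,8,9}; box has {2,4,9} → only 5 remains.
(7,8) = 6: row 7 has {1,4,5,9}; col 8 has {4,7,8}; box has {2,3,4,7,9} → only 6 remains.
(8,9) = 1: row 8 has {2,5,7,9}; col 9 has {2,3,4,6,7,8}; box has {2,3,4,6,7,9} → only 1 remains.
(9,4) = 6: row 9 has {2,3,4,9}; col 4 has {1,2,5,7,8,9}; box has {1,5,9} → only 6 remains.
(9,8) = 5: row 9 has {2,3,4,6,9}; col 8 has {4,6,7,8}; box has {1,2,3,4,6,7,9} → only 5 remains.
(2,2) = 3: row 2 has {1,2,4,5,6,7,8,9}; col 2 has {2,5,9}; box has {1,2,5,6,9} → only 3 remains.
(3,8) = 9: row 3 has {1,2,3,8}; col 8 has {4,5,6,7,8}; box has {2,4,7,8} → only 9 remains.
(3,9) = 5: row 3 has {1,2,3,8,9}; col 9 has {1,2,3,4,6,7,8}; box has {2,4,7,8,9} → only 5 remains.
(4,2) = 4: row 4 has {2,8}; col 2 has {2,3,5,9}; box has {1,2,3,5,6,7,8,9} → only 4 remains.
(4,4) = 3: row 4 has {2,4,8}; col 4 has {1,2,5,6,7,8,9}; box has {7} → only 3 remains.
(4,8) = 1: row 4 has {2,3,4,8}; col 8 has {4,5,6,7,8,9}; box has {3,4,6,8} → only 1 remains.
(4,9) = 9: row 4 has {1,2,3,4,8}; col 9 has {1,2,3,4,5,6,7,8}; box has {1,3,4,6,8} → only 9 remains.
(5,4) = 4: row 5 has {1,3,5,6,7}; col 4 has {1,2,3,5,6,7,8,9}; box has {3,7} → only 4 remains.
(5,8) = 2: row 5 has {1,3,4,5,6,7}; col 8 has {1,4,5,6,7,8,9}; box has {1,3,4,6,8,9} → only 2 remains.
(6,7) = 5: row 6 has {3,4,6,7,8,9}; col 7 has {2,3,4,9}; box has {1,2,3,4,6,8,9} → only 5 remains.
(7,7) = 8: row 7 has {1,4,5,6,9}; col 7 has {2,3,4,5,9}; box has {1,2,3,4,5,6,7,9} → only 8 remains.
(1,2) = 8: row 1 has {2,6,7,9}; col 2 has {2,3,4,5,9}; box has {1,2,3,5,6,9} → only 8 remains.
(1,3) = 4: row 1 has {2,6,7,8,9}; col 3 has {1,2,5,6,9}; box has {1,2,3,5,6,8,9} → only 4 remains.
(1,5) = 5: row 1 has {2,4,6,7,8,9}; col 5 has {1}; box has {1,2,3,6,7,8,9} → only 5 remains.
(1,7) = 1: row 1 has {2,4,5,6,7,8,9}; col 7 has {2,3,4,5,8,9}; box has {2,4,5,7,8,9} → only 1 remains.
(1,8) = 3: row 1 has {1,2,4,5,6,7,8,9}; col 8 has {1,2,4,5,6,7,8,9}; box has {1,2,4,5,7,8,9} → only 3 remains.
(3,3) = 7: row 3 has {1,2,3,5,8,9}; col 3 has {1,2,4,5,6,9}; box has {1,2,3,4,5,6,8,9} → only 7 remains.
(3,5) = 4: row 3 has {1,2,3,5,7,8,9}; col 5 has {1,5}; box has {1,2,3,5,6,7,8,9} → only 4 remains.
(3,7) = 6: row 3 has {1,2,3,4,5,7,8,9}; col 7 has {1,2,3,4,5,8,9}; box has {1,2,3,4,5,7,8,9} → only 6 remains.
(4,5) = 6: row 4 has {1,2,3,4,8,9}; col 5 has {1,4,5}; box has {3,4,7} → only 6 remains.
(4,6) = 5: row 4 has {1,2,3,4,6,8,9}; col 6 has {3,6,7,9}; box has {3,4,6,7} → only 5 remains.
(4,7) = 7: row 4 has {1,2,3,4,5,6,8,9}; col 7 has {1,2,3,4,5,6,8,9}; box has {1,2,3,4,5,6,8,9} → only 7 remains.
(5,6) = 8: row 5 has {1,2,3,4,5,6,7}; col 6 has {3,5,6,7,9}; box has {3,4,5,6,7} → only 8 remains.
(6,5) = 2: row 6 has {3,4,5,6,7,8,9}; col 5 has {1,4,5,6}; box has {3,4,5,6,7,8} → only 2 remains.
(6,6) = 1: row 6 has {2,3,4,5,6,7,8,9}; col 6 has {3,5,6,7,8,9}; box has {2,3,4,5,6,7,8} → only 1 remains.
(7,2) = 7: row 7 has {1,4,5,6,8,9}; col 2 has {2,3,4,5,8,9}; box has {2,4,5,9} → only 7 remains.
(7,5) = 3: row 7 has {1,4,5,6,7,8,9}; col 5 has {1,2,4,5,6}; box has {1,5,6,9} → only 3 remains.
(7,6) = 2: row 7 has {1,3,4,5,6,7,8,9}; col 6 has {1,3,5,6,7,8,9}; box has {1,3,5,6,9} → only 2 remains.

579132864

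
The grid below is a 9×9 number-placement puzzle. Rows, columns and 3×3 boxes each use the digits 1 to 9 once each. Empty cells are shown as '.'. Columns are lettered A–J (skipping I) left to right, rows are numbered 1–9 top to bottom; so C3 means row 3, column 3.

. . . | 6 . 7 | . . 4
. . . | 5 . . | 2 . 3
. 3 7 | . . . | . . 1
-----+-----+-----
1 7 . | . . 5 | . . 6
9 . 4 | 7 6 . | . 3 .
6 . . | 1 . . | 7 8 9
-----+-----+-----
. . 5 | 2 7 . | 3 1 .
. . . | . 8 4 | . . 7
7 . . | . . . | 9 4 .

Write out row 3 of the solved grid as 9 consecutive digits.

537428691

G4 = 4 (sole candidate).
H4 = 2 (sole candidate).
J5 = 5 (sole candidate).
J7 = 8 (sole candidate).
D9 = 3 (sole candidate).
J9 = 2 (sole candidate).
G5 = 1 (sole candidate).
A7 = 4 (sole candidate).
D8 = 9 (sole candidate).
A2 = 8 (sole candidate).
D4 = 8 (sole candidate).
F5 = 2 (sole candidate).
F6 = 3 (sole candidate).
F7 = 6 (sole candidate).
F9 = 1 (sole candidate).
F2 = 9 (sole candidate).
D3 = 4: row 3 has {1,3,7}; col 4 has {1,2,3,5,6,7,8,9}; box has {5,6,7,9} → only 4 remains.
E3 = 2: row 3 has {1,3,4,7}; col 5 has {6,7,8}; box has {4,5,6,7,9} → only 2 remains.
F3 = 8: row 3 has {1,2,3,4,7}; col 6 has {1,2,3,4,5,6,7,9}; box has {2,4,5,6,7,9} → only 8 remains.
C4 = 3 (sole candidate).
E4 = 9 (sole candidate).
B5 = 8 (sole candidate).
C6 = 2 (sole candidate).
E6 = 4 (sole candidate).
B7 = 9 (sole candidate).
B9 = 6 (sole candidate).
C9 = 8 (sole candidate).
E9 = 5 (sole candidate).
E2 = 1 (sole candidate).
A3 = 5: row 3 has {1,2,3,4,7,8}; col 1 has {1,4,6,7,8,9}; box has {3,7,8} → only 5 remains.
G3 = 6: row 3 has {1,2,3,4,5,7,8}; col 7 has {1,2,3,4,7,9}; box has {1,2,3,4} → only 6 remains.
H3 = 9: row 3 has {1,2,3,4,5,6,7,8}; col 8 has {1,2,3,4,8}; box has {1,2,3,4,6} → only 9 remains.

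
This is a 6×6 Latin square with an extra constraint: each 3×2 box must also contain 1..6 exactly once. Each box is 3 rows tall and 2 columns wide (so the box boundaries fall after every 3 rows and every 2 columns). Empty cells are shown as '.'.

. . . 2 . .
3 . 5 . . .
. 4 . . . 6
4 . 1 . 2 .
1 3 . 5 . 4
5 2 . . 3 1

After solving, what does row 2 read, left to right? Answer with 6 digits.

R1C1 = 6: row 1 has {2}; col 1 has {1,3,4,5}; box has {3,4} → only 6 remains.
R2C2 = 1: row 2 has {3,5}; col 2 has {2,3,4}; box has {3,4,6} → only 1 remains.
R2C5 = 4: row 2 has {1,3,5}; col 5 has {2,3}; box has {6} → only 4 remains.
R2C6 = 2: row 2 has {1,3,4,5}; col 6 has {1,4,6}; box has {4,6} → only 2 remains.
R3C1 = 2: row 3 has {4,6}; col 1 has {1,3,4,5,6}; box has {1,3,4,6} → only 2 remains.
R3C3 = 3: row 3 has {2,4,6}; col 3 has {1,5}; box has {2,5} → only 3 remains.
R3C4 = 1: row 3 has {2,3,4,6}; col 4 has {2,5}; box has {2,3,5} → only 1 remains.
R3C5 = 5: row 3 has {1,2,3,4,6}; col 5 has {2,3,4}; box has {2,4,6} → only 5 remains.
R4C2 = 6: row 4 has {1,2,4}; col 2 has {1,2,3,4}; box has {1,2,3,4,5} → only 6 remains.
R4C4 = 3: row 4 has {1,2,4,6}; col 4 has {1,2,5}; box has {1,5} → only 3 remains.
R4C6 = 5: row 4 has {1,2,3,4,6}; col 6 has {1,2,4,6}; box has {1,2,3,4} → only 5 remains.
R5C5 = 6: row 5 has {1,3,4,5}; col 5 has {2,3,4,5}; box has {1,2,3,4,5} → only 6 remains.
R1C2 = 5: row 1 has {2,6}; col 2 has {1,2,3,4,6}; box has {1,2,3,4,6} → only 5 remains.
R1C3 = 4: row 1 has {2,5,6}; col 3 has {1,3,5}; box has {1,2,3,5} → only 4 remains.
R1C5 = 1: row 1 has {2,4,5,6}; col 5 has {2,3,4,5,6}; box has {2,4,5,6} → only 1 remains.
R1C6 = 3: row 1 has {1,2,4,5,6}; col 6 has {1,2,4,5,6}; box has {1,2,4,5,6} → only 3 remains.
R2C4 = 6: row 2 has {1,2,3,4,5}; col 4 has {1,2,3,5}; box has {1,2,3,4,5} → only 6 remains.

315642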